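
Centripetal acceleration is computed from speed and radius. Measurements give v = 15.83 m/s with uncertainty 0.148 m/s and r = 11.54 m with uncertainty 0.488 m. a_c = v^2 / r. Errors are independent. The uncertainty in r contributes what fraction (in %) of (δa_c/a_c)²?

(δa_c/a_c)² = (2·δv/v)² + (-1·δr/r)²
  v term: (2×0.00935)² = 0.000350
  r term: (-1×0.0423)² = 0.00179
Total = 0.00214. Share from r = 0.00179/0.00214 = 0.836.

83.6%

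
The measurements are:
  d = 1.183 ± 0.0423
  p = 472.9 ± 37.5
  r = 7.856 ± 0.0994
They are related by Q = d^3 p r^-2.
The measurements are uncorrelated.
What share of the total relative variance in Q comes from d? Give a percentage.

(δQ/Q)² = (3·δd/d)² + (1·δp/p)² + (-2·δr/r)²
  d term: (3×0.0358)² = 0.0115
  p term: (1×0.0793)² = 0.00629
  r term: (-2×0.0127)² = 0.000640
Total = 0.0184. Share from d = 0.0115/0.0184 = 0.624.

62.4%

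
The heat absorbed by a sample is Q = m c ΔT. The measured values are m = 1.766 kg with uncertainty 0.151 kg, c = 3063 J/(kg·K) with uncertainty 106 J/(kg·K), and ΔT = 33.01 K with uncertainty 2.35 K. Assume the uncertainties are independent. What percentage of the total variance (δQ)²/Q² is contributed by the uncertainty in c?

(δQ/Q)² = (1·δm/m)² + (1·δc/c)² + (1·δΔT/ΔT)²
  m term: (1×0.0855)² = 0.00731
  c term: (1×0.0346)² = 0.00120
  ΔT term: (1×0.0712)² = 0.00507
Total = 0.0136. Share from c = 0.00120/0.0136 = 0.0882.

8.82%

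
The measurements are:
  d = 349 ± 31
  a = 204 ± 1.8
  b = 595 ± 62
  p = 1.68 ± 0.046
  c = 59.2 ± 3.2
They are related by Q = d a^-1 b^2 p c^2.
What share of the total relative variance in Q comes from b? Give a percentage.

68.0%

(δQ/Q)² = (1·δd/d)² + (-1·δa/a)² + (2·δb/b)² + (1·δp/p)² + (2·δc/c)²
  d term: (1×0.0888)² = 0.00789
  a term: (-1×0.00882)² = 7.79e-05
  b term: (2×0.104)² = 0.0434
  p term: (1×0.0274)² = 0.000750
  c term: (2×0.0541)² = 0.0117
Total = 0.0638. Share from b = 0.0434/0.0638 = 0.680.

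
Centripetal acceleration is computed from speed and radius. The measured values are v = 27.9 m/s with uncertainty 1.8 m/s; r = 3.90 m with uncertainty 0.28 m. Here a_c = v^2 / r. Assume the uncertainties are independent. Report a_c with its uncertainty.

Each factor contributes (exponent × relative error)² to (δa_c/a_c)²:
  (2·δv/v)² = (2×0.0645)² = 0.0166;  (-1·δr/r)² = (-1×0.0718)² = 0.00515
δa_c/a_c = √(0.0218) = 0.148
a_c = 200 m/s^2, so δa_c = 0.148 × 200 = 29.5 m/s^2.

200 ± 29.5 m/s^2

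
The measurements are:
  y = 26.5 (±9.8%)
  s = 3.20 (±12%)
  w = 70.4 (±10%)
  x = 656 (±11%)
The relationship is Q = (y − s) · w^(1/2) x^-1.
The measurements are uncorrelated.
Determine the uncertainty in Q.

Let u = y − s = 23.3. δu = √(δy² + δs²) = √(6.74 + 0.147) = 2.63, so δu/u = 0.113.
Q is then a monomial in u, w, x:
δQ/Q = √((δu/u)² + (½·δw/w)² + (-1·δx/x)²) = √(0.0127 + 0.00250 + 0.0121) = 0.165
Q = 0.298, so δQ = 0.165 × 0.298 = 0.0492.

0.0492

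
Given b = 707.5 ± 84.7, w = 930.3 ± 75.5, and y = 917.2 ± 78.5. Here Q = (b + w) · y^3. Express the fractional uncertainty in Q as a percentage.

Let u = b + w = 1638. δu = √(δb² + δw²) = √(7170 + 5700) = 113, so δu/u = 0.0693.
Q is then a monomial in u, y:
δQ/Q = √((δu/u)² + (3·δy/y)²) = √(0.00480 + 0.0659) = 0.266

26.6%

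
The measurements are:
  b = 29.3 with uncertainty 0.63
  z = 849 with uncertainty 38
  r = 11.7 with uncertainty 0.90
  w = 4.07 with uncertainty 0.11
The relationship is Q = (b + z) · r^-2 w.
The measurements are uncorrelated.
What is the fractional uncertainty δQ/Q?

Let u = b + z = 878. δu = √(δb² + δz²) = √(0.397 + 1440) = 38.0, so δu/u = 0.0433.
Q is then a monomial in u, r, w:
δQ/Q = √((δu/u)² + (-2·δr/r)² + (1·δw/w)²) = √(0.00187 + 0.0237 + 0.000730) = 0.162

0.162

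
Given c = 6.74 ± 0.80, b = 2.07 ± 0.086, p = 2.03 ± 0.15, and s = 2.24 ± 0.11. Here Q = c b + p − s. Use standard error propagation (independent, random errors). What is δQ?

1.76

Let w = c·b = 14.0. δw/w = √((1·δc/c)² + (1·δb/b)²) = √(0.0141 + 0.00173) = 0.126, so δw = 1.75.
Q = w + p − s: δQ = √(δw² + δp² + δs²) = √(3.08 + 0.0225 + 0.0121) = 1.76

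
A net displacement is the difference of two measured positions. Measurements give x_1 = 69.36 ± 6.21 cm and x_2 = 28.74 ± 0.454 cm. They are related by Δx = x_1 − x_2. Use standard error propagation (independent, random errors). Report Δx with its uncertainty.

For a sum/difference, combine absolute errors in quadrature:
  (δx_1)² = 38.6;  (δx_2)² = 0.206
δΔx = √(38.8) = 6.23 cm
Δx = 40.62 cm.

40.62 ± 6.23 cm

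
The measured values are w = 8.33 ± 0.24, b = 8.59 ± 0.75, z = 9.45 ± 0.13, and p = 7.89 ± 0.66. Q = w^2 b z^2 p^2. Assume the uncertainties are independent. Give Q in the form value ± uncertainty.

Products/powers → add relative errors in quadrature, weighted by exponent:
  (2·δw/w)² = (2×0.0288)² = 0.00332;  (1·δb/b)² = (1×0.0873)² = 0.00762;  (2·δz/z)² = (2×0.0138)² = 0.000757;  (2·δp/p)² = (2×0.0837)² = 0.0280
δQ/Q = √(0.0397) = 0.199
Q = 3.31e+06, so δQ = 0.199 × 3.31e+06 = 6.6e+05.

(3.31 ± 0.660) × 10^6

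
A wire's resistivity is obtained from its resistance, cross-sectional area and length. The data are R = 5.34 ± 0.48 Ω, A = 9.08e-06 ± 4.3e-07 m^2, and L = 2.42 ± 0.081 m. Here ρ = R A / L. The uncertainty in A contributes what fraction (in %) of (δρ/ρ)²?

(δρ/ρ)² = (1·δR/R)² + (1·δA/A)² + (-1·δL/L)²
  R term: (1×0.0899)² = 0.00808
  A term: (1×0.0474)² = 0.00224
  L term: (-1×0.0335)² = 0.00112
Total = 0.0114. Share from A = 0.00224/0.0114 = 0.196.

19.6%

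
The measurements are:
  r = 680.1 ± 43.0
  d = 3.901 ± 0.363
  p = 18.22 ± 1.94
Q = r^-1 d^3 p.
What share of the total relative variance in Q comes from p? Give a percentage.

(δQ/Q)² = (-1·δr/r)² + (3·δd/d)² + (1·δp/p)²
  r term: (-1×0.0632)² = 0.00400
  d term: (3×0.0931)² = 0.0779
  p term: (1×0.106)² = 0.0113
Total = 0.0933. Share from p = 0.0113/0.0933 = 0.122.

12.2%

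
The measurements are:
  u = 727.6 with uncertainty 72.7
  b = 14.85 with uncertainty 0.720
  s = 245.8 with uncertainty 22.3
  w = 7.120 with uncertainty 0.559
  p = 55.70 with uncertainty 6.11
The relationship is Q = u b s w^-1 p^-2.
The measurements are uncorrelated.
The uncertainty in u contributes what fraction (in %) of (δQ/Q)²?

13.3%

(δQ/Q)² = (1·δu/u)² + (1·δb/b)² + (1·δs/s)² + (-1·δw/w)² + (-2·δp/p)²
  u term: (1×0.0999)² = 0.00998
  b term: (1×0.0485)² = 0.00235
  s term: (1×0.0907)² = 0.00823
  w term: (-1×0.0785)² = 0.00616
  p term: (-2×0.110)² = 0.0481
Total = 0.0749. Share from u = 0.00998/0.0749 = 0.133.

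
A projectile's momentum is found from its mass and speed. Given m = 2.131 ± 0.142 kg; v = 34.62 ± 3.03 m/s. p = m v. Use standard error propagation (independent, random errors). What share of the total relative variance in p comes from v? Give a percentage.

63.3%

(δp/p)² = (1·δm/m)² + (1·δv/v)²
  m term: (1×0.0666)² = 0.00444
  v term: (1×0.0875)² = 0.00766
Total = 0.0121. Share from v = 0.00766/0.0121 = 0.633.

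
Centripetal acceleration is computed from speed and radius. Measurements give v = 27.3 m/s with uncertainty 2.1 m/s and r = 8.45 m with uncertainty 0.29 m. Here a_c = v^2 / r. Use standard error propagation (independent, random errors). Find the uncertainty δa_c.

13.9 m/s^2

For a monomial a_c ∝ v^2, r^-1, fractional errors add in quadrature:
  (2·δv/v)² = (2×0.0769)² = 0.0237;  (-1·δr/r)² = (-1×0.0343)² = 0.00118
δa_c/a_c = √(0.0248) = 0.158
a_c = 88.2 m/s^2, so δa_c = 0.158 × 88.2 = 13.9 m/s^2.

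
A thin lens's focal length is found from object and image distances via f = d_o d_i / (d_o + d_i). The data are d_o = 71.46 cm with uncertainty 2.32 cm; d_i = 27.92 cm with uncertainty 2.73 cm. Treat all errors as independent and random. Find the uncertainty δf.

∂f/∂d_o = (d_i/(d_o+d_i))² = 0.0789;  ∂f/∂d_i = (d_o/(d_o+d_i))² = 0.517
δf = √((∂f/∂d_o · δd_o)² + (∂f/∂d_i · δd_i)²) = √(0.0335 + 1.99) = 1.42 cm

1.42 cm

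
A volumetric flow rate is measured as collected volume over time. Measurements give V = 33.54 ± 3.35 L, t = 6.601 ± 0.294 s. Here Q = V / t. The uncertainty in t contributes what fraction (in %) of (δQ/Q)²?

(δQ/Q)² = (1·δV/V)² + (-1·δt/t)²
  V term: (1×0.0999)² = 0.00998
  t term: (-1×0.0445)² = 0.00198
Total = 0.0120. Share from t = 0.00198/0.0120 = 0.166.

16.6%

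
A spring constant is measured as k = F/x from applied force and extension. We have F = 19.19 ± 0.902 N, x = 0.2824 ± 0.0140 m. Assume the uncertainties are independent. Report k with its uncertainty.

Products/powers → add relative errors in quadrature, weighted by exponent:
  (1·δF/F)² = (1×0.0470)² = 0.00221;  (-1·δx/x)² = (-1×0.0496)² = 0.00246
δk/k = √(0.00467) = 0.0683
k = 67.95 N/m, so δk = 0.0683 × 67.95 = 4.64 N/m.

67.95 ± 4.64 N/m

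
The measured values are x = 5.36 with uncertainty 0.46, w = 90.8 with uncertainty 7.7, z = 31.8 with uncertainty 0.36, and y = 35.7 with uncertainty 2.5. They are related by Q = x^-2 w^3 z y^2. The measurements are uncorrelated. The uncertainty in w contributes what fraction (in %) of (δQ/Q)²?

(δQ/Q)² = (-2·δx/x)² + (3·δw/w)² + (1·δz/z)² + (2·δy/y)²
  x term: (-2×0.0858)² = 0.0295
  w term: (3×0.0848)² = 0.0647
  z term: (1×0.0113)² = 0.000128
  y term: (2×0.0700)² = 0.0196
Total = 0.114. Share from w = 0.0647/0.114 = 0.568.

56.8%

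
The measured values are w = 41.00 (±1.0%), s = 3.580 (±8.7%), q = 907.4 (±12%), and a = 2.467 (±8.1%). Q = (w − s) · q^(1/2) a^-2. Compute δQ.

Let u = w − s = 37.42. δu = √(δw² + δs²) = √(0.168 + 0.0970) = 0.515, so δu/u = 0.0138.
Q is then a monomial in u, q, a:
δQ/Q = √((δu/u)² + (½·δq/q)² + (-2·δa/a)²) = √(0.000189 + 0.00360 + 0.0262) = 0.173
Q = 185.2, so δQ = 0.173 × 185.2 = 32.1.

32.1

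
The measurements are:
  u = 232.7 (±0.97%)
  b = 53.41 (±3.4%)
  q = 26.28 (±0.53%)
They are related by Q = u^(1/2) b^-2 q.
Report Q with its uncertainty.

Relative error in a monomial: (δQ/Q)² = Σ (nᵢ · δxᵢ/xᵢ)².
  (½·δu/u)² = (0.5×0.00970)² = 2.35e-05;  (-2·δb/b)² = (-2×0.0340)² = 0.00462;  (1·δq/q)² = (1×0.00530)² = 2.81e-05
δQ/Q = √(0.00468) = 0.0684
Q = 0.1405, so δQ = 0.0684 × 0.1405 = 0.00961.

0.1405 ± 0.00961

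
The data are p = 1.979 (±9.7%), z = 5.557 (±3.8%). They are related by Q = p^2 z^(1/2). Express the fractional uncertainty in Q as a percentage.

Relative error in a monomial: (δQ/Q)² = Σ (nᵢ · δxᵢ/xᵢ)².
  (2·δp/p)² = (2×0.0970)² = 0.0376;  (½·δz/z)² = (0.5×0.0380)² = 0.000361
δQ/Q = √(0.0380) = 0.195

19.5%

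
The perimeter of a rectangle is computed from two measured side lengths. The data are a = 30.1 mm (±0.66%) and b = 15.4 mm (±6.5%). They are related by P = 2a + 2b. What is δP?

Each term contributes (cᵢ δxᵢ)² to (δP)²:
  (2·δa)² = 0.158;  (2·δb)² = 4.01
δP = √(4.17) = 2.04 mm

2.04 mm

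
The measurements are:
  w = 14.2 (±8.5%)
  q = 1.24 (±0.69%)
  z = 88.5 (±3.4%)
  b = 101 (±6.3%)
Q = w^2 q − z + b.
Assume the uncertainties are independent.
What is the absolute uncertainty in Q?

43.1

Let p = w^2·q = 250. δp/p = √((2·δw/w)² + (1·δq/q)²) = √(0.0289 + 4.76e-05) = 0.170, so δp = 42.5.
Q = p − z + b: δQ = √(δp² + δz² + δb²) = √(1810 + 9.05 + 40.5) = 43.1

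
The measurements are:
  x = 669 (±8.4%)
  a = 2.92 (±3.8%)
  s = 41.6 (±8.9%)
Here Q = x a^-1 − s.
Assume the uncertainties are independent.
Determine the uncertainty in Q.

Let p = x·a^-1 = 229. δp/p = √((1·δx/x)² + (-1·δa/a)²) = √(0.00706 + 0.00144) = 0.0922, so δp = 21.1.
Q = p − s: δQ = √(δp² + δs²) = √(446 + 13.7) = 21.4

21.4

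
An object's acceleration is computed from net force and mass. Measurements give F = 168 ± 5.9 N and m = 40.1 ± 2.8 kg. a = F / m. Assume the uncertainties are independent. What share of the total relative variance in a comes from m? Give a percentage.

79.8%

(δa/a)² = (1·δF/F)² + (-1·δm/m)²
  F term: (1×0.0351)² = 0.00123
  m term: (-1×0.0698)² = 0.00488
Total = 0.00611. Share from m = 0.00488/0.00611 = 0.798.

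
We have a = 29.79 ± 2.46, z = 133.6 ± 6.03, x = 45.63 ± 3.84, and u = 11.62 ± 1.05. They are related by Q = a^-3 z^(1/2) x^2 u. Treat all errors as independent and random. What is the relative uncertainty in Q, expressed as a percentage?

31.4%

Each factor contributes (exponent × relative error)² to (δQ/Q)²:
  (-3·δa/a)² = (-3×0.0826)² = 0.0614;  (½·δz/z)² = (0.5×0.0451)² = 0.000509;  (2·δx/x)² = (2×0.0842)² = 0.0283;  (1·δu/u)² = (1×0.0904)² = 0.00817
δQ/Q = √(0.0984) = 0.314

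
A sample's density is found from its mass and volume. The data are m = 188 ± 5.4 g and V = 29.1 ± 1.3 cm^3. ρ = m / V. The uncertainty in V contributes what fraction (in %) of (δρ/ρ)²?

70.8%

(δρ/ρ)² = (1·δm/m)² + (-1·δV/V)²
  m term: (1×0.0287)² = 0.000825
  V term: (-1×0.0447)² = 0.00200
Total = 0.00282. Share from V = 0.00200/0.00282 = 0.708.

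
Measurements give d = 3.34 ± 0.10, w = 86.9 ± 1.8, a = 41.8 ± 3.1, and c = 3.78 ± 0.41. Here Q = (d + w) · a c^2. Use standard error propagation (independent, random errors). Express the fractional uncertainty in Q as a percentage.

23.0%

Let u = d + w = 90.2. δu = √(δd² + δw²) = √(0.0100 + 3.24) = 1.80, so δu/u = 0.0200.
Q is then a monomial in u, a, c:
δQ/Q = √((δu/u)² + (1·δa/a)² + (2·δc/c)²) = √(0.000399 + 0.00550 + 0.0471) = 0.230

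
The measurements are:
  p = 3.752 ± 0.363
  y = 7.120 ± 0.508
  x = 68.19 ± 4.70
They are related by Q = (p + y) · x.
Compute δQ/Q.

0.0897

Let u = p + y = 10.87. δu = √(δp² + δy²) = √(0.132 + 0.258) = 0.624, so δu/u = 0.0574.
Q is then a monomial in u, x:
δQ/Q = √((δu/u)² + (1·δx/x)²) = √(0.00330 + 0.00475) = 0.0897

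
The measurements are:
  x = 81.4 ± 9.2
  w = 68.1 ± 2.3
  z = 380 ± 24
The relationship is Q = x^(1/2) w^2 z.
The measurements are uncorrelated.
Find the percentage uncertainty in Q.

For a monomial Q ∝ x^(1/2), w^2, z, fractional errors add in quadrature:
  (½·δx/x)² = (0.5×0.113)² = 0.00319;  (2·δw/w)² = (2×0.0338)² = 0.00456;  (1·δz/z)² = (1×0.0632)² = 0.00399
δQ/Q = √(0.0117) = 0.108

10.8%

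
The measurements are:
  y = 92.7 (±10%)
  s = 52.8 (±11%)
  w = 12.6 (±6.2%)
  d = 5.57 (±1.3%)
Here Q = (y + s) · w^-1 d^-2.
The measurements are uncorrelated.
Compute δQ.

0.0375

Let u = y + s = 146. δu = √(δy² + δs²) = √(85.9 + 33.7) = 10.9, so δu/u = 0.0752.
Q is then a monomial in u, w, d:
δQ/Q = √((δu/u)² + (-1·δw/w)² + (-2·δd/d)²) = √(0.00565 + 0.00384 + 0.000676) = 0.101
Q = 0.372, so δQ = 0.101 × 0.372 = 0.0375.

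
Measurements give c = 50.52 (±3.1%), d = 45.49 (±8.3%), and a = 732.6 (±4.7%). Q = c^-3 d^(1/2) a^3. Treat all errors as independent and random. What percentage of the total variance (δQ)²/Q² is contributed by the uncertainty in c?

28.6%

(δQ/Q)² = (-3·δc/c)² + (½·δd/d)² + (3·δa/a)²
  c term: (-3×0.0310)² = 0.00865
  d term: (0.5×0.0830)² = 0.00172
  a term: (3×0.0470)² = 0.0199
Total = 0.0303. Share from c = 0.00865/0.0303 = 0.286.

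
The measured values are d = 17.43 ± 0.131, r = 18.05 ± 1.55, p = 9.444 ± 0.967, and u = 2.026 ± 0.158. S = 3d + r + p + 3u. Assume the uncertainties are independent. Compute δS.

Sums and differences: (δS)² = Σ (cᵢ δxᵢ)².
  (3·δd)² = 0.154;  (δr)² = 2.40;  (δp)² = 0.935;  (3·δu)² = 0.225
δS = √(3.72) = 1.93

1.93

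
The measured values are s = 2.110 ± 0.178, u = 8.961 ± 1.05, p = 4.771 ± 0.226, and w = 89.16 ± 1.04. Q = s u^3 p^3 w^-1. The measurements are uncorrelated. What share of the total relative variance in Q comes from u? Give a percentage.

(δQ/Q)² = (1·δs/s)² + (3·δu/u)² + (3·δp/p)² + (-1·δw/w)²
  s term: (1×0.0844)² = 0.00712
  u term: (3×0.117)² = 0.124
  p term: (3×0.0474)² = 0.0202
  w term: (-1×0.0117)² = 0.000136
Total = 0.151. Share from u = 0.124/0.151 = 0.818.

81.8%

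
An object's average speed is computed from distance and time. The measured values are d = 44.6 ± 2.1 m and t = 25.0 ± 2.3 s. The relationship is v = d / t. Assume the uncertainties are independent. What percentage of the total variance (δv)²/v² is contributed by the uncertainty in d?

(δv/v)² = (1·δd/d)² + (-1·δt/t)²
  d term: (1×0.0471)² = 0.00222
  t term: (-1×0.0920)² = 0.00846
Total = 0.0107. Share from d = 0.00222/0.0107 = 0.208.

20.8%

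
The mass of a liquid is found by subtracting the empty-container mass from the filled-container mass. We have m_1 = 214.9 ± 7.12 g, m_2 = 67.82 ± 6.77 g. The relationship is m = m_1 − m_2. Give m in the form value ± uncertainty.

147.1 ± 9.82 g

For a sum/difference, combine absolute errors in quadrature:
  (δm_1)² = 50.7;  (δm_2)² = 45.8
δm = √(96.5) = 9.82 g
m = 147.1 g.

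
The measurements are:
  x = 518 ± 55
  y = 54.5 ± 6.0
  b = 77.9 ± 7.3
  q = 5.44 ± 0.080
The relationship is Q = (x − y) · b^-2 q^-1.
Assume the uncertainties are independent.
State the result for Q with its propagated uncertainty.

Let u = x − y = 464. δu = √(δx² + δy²) = √(3020 + 36.0) = 55.3, so δu/u = 0.119.
Q is then a monomial in u, b, q:
δQ/Q = √((δu/u)² + (-2·δb/b)² + (-1·δq/q)²) = √(0.0142 + 0.0351 + 0.000216) = 0.223
Q = 0.0140, so δQ = 0.223 × 0.0140 = 0.00313.

0.0140 ± 0.00313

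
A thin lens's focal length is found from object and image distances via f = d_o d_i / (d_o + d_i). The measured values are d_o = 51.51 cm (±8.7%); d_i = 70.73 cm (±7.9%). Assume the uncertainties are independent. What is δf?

1.80 cm

∂f/∂d_o = (d_i/(d_o+d_i))² = 0.335;  ∂f/∂d_i = (d_o/(d_o+d_i))² = 0.178
δf = √((∂f/∂d_o · δd_o)² + (∂f/∂d_i · δd_i)²) = √(2.25 + 0.984) = 1.80 cm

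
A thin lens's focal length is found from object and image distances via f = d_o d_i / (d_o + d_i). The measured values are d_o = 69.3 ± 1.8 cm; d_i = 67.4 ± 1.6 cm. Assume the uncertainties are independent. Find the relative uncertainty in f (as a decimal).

∂f/∂d_o = (d_i/(d_o+d_i))² = 0.243;  ∂f/∂d_i = (d_o/(d_o+d_i))² = 0.257
δf = √((∂f/∂d_o · δd_o)² + (∂f/∂d_i · δd_i)²) = √(0.191 + 0.169) = 0.600 cm
f = 34.2 cm, so δf/f = 0.600/34.2 = 0.0176.

0.0176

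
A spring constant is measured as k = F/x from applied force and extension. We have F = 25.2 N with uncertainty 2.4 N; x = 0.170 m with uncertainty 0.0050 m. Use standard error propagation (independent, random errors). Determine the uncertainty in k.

Each factor contributes (exponent × relative error)² to (δk/k)²:
  (1·δF/F)² = (1×0.0952)² = 0.00907;  (-1·δx/x)² = (-1×0.0294)² = 0.000865
δk/k = √(0.00994) = 0.0997
k = 148 N/m, so δk = 0.0997 × 148 = 14.8 N/m.

14.8 N/m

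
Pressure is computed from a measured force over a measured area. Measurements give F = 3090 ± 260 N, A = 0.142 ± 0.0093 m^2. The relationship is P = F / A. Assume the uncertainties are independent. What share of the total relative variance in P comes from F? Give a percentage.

(δP/P)² = (1·δF/F)² + (-1·δA/A)²
  F term: (1×0.0841)² = 0.00708
  A term: (-1×0.0655)² = 0.00429
Total = 0.0114. Share from F = 0.00708/0.0114 = 0.623.

62.3%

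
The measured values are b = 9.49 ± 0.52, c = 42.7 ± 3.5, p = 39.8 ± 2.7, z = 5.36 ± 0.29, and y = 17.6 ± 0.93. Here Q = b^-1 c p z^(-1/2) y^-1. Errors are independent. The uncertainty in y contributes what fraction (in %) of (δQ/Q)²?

15.6%

(δQ/Q)² = (-1·δb/b)² + (1·δc/c)² + (1·δp/p)² + (−½·δz/z)² + (-1·δy/y)²
  b term: (-1×0.0548)² = 0.00300
  c term: (1×0.0820)² = 0.00672
  p term: (1×0.0678)² = 0.00460
  z term: (-0.5×0.0541)² = 0.000732
  y term: (-1×0.0528)² = 0.00279
Total = 0.0178. Share from y = 0.00279/0.0178 = 0.156.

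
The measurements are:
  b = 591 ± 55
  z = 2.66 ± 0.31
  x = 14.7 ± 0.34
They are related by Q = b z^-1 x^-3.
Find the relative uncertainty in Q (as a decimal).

0.164

Relative error in a monomial: (δQ/Q)² = Σ (nᵢ · δxᵢ/xᵢ)².
  (1·δb/b)² = (1×0.0931)² = 0.00866;  (-1·δz/z)² = (-1×0.117)² = 0.0136;  (-3·δx/x)² = (-3×0.0231)² = 0.00481
δQ/Q = √(0.0271) = 0.164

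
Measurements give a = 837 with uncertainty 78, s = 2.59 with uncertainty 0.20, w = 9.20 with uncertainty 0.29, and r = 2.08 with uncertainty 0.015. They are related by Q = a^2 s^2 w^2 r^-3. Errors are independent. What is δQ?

1.11e+07

For a monomial Q ∝ a^2, s^2, w^2, r^-3, fractional errors add in quadrature:
  (2·δa/a)² = (2×0.0932)² = 0.0347;  (2·δs/s)² = (2×0.0772)² = 0.0239;  (2·δw/w)² = (2×0.0315)² = 0.00397;  (-3·δr/r)² = (-3×0.00721)² = 0.000468
δQ/Q = √(0.0630) = 0.251
Q = 4.42e+07, so δQ = 0.251 × 4.42e+07 = 1.11e+07.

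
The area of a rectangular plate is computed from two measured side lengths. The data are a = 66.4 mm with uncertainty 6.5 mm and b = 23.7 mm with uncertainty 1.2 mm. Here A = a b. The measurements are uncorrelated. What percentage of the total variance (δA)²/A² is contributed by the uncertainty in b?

(δA/A)² = (1·δa/a)² + (1·δb/b)²
  a term: (1×0.0979)² = 0.00958
  b term: (1×0.0506)² = 0.00256
Total = 0.0121. Share from b = 0.00256/0.0121 = 0.211.

21.1%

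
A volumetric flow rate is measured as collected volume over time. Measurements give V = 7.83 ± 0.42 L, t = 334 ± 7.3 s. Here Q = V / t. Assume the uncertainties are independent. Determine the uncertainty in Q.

0.00136 L/s

Q is a product of powers, so relative uncertainties combine in quadrature:
  (1·δV/V)² = (1×0.0536)² = 0.00288;  (-1·δt/t)² = (-1×0.0219)² = 0.000478
δQ/Q = √(0.00335) = 0.0579
Q = 0.0234 L/s, so δQ = 0.0579 × 0.0234 = 0.00136 L/s.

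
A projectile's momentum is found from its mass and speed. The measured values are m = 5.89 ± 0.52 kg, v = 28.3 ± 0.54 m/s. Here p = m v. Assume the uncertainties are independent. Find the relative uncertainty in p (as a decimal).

Each factor contributes (exponent × relative error)² to (δp/p)²:
  (1·δm/m)² = (1×0.0883)² = 0.00779;  (1·δv/v)² = (1×0.0191)² = 0.000364
δp/p = √(0.00816) = 0.0903

0.0903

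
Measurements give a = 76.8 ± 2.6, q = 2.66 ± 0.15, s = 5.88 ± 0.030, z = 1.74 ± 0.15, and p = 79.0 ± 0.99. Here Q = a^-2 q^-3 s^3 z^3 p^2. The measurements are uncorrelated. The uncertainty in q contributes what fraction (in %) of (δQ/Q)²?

(δQ/Q)² = (-2·δa/a)² + (-3·δq/q)² + (3·δs/s)² + (3·δz/z)² + (2·δp/p)²
  a term: (-2×0.0339)² = 0.00458
  q term: (-3×0.0564)² = 0.0286
  s term: (3×0.00510)² = 0.000234
  z term: (3×0.0862)² = 0.0669
  p term: (2×0.0125)² = 0.000628
Total = 0.101. Share from q = 0.0286/0.101 = 0.283.

28.3%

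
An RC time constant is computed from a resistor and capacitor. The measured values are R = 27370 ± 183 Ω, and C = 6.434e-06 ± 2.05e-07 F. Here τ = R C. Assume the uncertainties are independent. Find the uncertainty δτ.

0.00573 s

Since τ is a product/quotient, work with relative uncertainties:
  (1·δR/R)² = (1×0.00669)² = 4.47e-05;  (1·δC/C)² = (1×0.0319)² = 0.00102
δτ/τ = √(0.00106) = 0.0326
τ = 0.1761 s, so δτ = 0.0326 × 0.1761 = 0.00573 s.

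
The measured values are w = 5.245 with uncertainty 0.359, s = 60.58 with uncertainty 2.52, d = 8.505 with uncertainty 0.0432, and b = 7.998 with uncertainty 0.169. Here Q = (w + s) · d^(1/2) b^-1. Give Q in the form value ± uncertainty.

24.00 ± 1.06

Let u = w + s = 65.83. δu = √(δw² + δs²) = √(0.129 + 6.35) = 2.55, so δu/u = 0.0387.
Q is then a monomial in u, d, b:
δQ/Q = √((δu/u)² + (½·δd/d)² + (-1·δb/b)²) = √(0.00150 + 6.45e-06 + 0.000446) = 0.0441
Q = 24.00, so δQ = 0.0441 × 24.00 = 1.06.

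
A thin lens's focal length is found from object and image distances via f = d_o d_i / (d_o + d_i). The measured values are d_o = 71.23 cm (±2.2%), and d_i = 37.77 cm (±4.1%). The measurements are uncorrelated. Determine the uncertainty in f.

0.688 cm

∂f/∂d_o = (d_i/(d_o+d_i))² = 0.120;  ∂f/∂d_i = (d_o/(d_o+d_i))² = 0.427
δf = √((∂f/∂d_o · δd_o)² + (∂f/∂d_i · δd_i)²) = √(0.0354 + 0.437) = 0.688 cm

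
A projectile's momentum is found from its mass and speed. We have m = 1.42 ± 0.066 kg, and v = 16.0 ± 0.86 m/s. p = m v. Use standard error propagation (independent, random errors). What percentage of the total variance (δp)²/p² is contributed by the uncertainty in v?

(δp/p)² = (1·δm/m)² + (1·δv/v)²
  m term: (1×0.0465)² = 0.00216
  v term: (1×0.0537)² = 0.00289
Total = 0.00505. Share from v = 0.00289/0.00505 = 0.572.

57.2%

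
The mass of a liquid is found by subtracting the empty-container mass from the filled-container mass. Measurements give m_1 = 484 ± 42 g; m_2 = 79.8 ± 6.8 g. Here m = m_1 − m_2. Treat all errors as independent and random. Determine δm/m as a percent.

10.5%

Each term contributes (cᵢ δxᵢ)² to (δm)²:
  (δm_1)² = 1760;  (δm_2)² = 46.2
δm = √(1810) = 42.5 g
m = 404 g, so δm/m = 42.5/404 = 0.105.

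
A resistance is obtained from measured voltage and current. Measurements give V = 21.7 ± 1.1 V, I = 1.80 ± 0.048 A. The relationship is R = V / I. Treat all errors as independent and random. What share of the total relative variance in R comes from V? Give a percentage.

(δR/R)² = (1·δV/V)² + (-1·δI/I)²
  V term: (1×0.0507)² = 0.00257
  I term: (-1×0.0267)² = 0.000711
Total = 0.00328. Share from V = 0.00257/0.00328 = 0.783.

78.3%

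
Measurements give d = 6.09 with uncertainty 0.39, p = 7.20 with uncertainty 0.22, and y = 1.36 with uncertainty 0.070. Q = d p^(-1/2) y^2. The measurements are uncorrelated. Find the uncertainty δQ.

Relative error in a monomial: (δQ/Q)² = Σ (nᵢ · δxᵢ/xᵢ)².
  (1·δd/d)² = (1×0.0640)² = 0.00410;  (−½·δp/p)² = (-0.5×0.0306)² = 0.000233;  (2·δy/y)² = (2×0.0515)² = 0.0106
δQ/Q = √(0.0149) = 0.122
Q = 4.20, so δQ = 0.122 × 4.20 = 0.513.

0.513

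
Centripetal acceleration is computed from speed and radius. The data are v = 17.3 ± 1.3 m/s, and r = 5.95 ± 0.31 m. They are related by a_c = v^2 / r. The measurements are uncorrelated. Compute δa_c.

8.00 m/s^2

For a monomial a_c ∝ v^2, r^-1, fractional errors add in quadrature:
  (2·δv/v)² = (2×0.0751)² = 0.0226;  (-1·δr/r)² = (-1×0.0521)² = 0.00271
δa_c/a_c = √(0.0253) = 0.159
a_c = 50.3 m/s^2, so δa_c = 0.159 × 50.3 = 8.00 m/s^2.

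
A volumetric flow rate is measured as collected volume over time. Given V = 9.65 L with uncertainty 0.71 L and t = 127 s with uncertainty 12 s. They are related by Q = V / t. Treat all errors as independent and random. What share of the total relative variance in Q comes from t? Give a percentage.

62.3%

(δQ/Q)² = (1·δV/V)² + (-1·δt/t)²
  V term: (1×0.0736)² = 0.00541
  t term: (-1×0.0945)² = 0.00893
Total = 0.0143. Share from t = 0.00893/0.0143 = 0.623.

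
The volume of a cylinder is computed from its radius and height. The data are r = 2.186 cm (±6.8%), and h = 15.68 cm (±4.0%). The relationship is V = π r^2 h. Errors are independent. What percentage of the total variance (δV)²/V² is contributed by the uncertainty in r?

92.0%

(δV/V)² = (2·δr/r)² + (1·δh/h)²
  r term: (2×0.0680)² = 0.0185
  h term: (1×0.0400)² = 0.00160
Total = 0.0201. Share from r = 0.0185/0.0201 = 0.920.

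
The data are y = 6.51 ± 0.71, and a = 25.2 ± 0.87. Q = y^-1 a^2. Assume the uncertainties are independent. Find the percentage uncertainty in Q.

Since Q is a product/quotient, work with relative uncertainties:
  (-1·δy/y)² = (-1×0.109)² = 0.0119;  (2·δa/a)² = (2×0.0345)² = 0.00477
δQ/Q = √(0.0167) = 0.129

12.9%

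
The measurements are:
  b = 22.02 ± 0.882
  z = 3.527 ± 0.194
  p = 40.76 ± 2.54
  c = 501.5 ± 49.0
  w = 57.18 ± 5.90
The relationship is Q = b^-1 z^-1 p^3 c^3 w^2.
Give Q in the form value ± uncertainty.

(3.596 ± 1.47) × 10^14

Products/powers → add relative errors in quadrature, weighted by exponent:
  (-1·δb/b)² = (-1×0.0401)² = 0.00160;  (-1·δz/z)² = (-1×0.0550)² = 0.00303;  (3·δp/p)² = (3×0.0623)² = 0.0349;  (3·δc/c)² = (3×0.0977)² = 0.0859;  (2·δw/w)² = (2×0.103)² = 0.0426
δQ/Q = √(0.168) = 0.410
Q = 3.596e+14, so δQ = 0.410 × 3.596e+14 = 1.47e+14.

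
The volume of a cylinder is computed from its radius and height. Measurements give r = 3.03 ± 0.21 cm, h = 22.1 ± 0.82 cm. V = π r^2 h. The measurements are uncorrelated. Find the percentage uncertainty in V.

14.3%

Since V is a product/quotient, work with relative uncertainties:
  (2·δr/r)² = (2×0.0693)² = 0.0192;  (1·δh/h)² = (1×0.0371)² = 0.00138
δV/V = √(0.0206) = 0.143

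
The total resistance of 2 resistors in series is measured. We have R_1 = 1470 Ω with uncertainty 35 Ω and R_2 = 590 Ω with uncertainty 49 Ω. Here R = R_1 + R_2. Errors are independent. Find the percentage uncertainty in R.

For a sum/difference, combine absolute errors in quadrature:
  (δR_1)² = 1220;  (δR_2)² = 2400
δR = √(3630) = 60.2 Ω
R = 2060 Ω, so δR/R = 60.2/2060 = 0.0292.

2.92%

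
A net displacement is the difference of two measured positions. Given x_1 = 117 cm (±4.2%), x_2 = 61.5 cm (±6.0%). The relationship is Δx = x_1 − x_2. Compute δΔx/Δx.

Each term contributes (cᵢ δxᵢ)² to (δΔx)²:
  (δx_1)² = 24.1;  (δx_2)² = 13.6
δΔx = √(37.8) = 6.15 cm
Δx = 55.5 cm, so δΔx/Δx = 6.15/55.5 = 0.111.

0.111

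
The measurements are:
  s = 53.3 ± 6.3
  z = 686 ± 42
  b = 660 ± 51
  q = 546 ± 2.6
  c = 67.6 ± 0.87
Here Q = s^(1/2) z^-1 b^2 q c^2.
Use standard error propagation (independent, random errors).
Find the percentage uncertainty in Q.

17.8%

Relative error in a monomial: (δQ/Q)² = Σ (nᵢ · δxᵢ/xᵢ)².
  (½·δs/s)² = (0.5×0.118)² = 0.00349;  (-1·δz/z)² = (-1×0.0612)² = 0.00375;  (2·δb/b)² = (2×0.0773)² = 0.0239;  (1·δq/q)² = (1×0.00476)² = 2.27e-05;  (2·δc/c)² = (2×0.0129)² = 0.000663
δQ/Q = √(0.0318) = 0.178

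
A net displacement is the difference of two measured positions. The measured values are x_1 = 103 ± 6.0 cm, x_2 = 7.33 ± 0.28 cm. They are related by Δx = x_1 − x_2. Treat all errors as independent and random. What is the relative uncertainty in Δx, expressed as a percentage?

Each term contributes (cᵢ δxᵢ)² to (δΔx)²:
  (δx_1)² = 36.0;  (δx_2)² = 0.0784
δΔx = √(36.1) = 6.01 cm
Δx = 95.7 cm, so δΔx/Δx = 6.01/95.7 = 0.0628.

6.28%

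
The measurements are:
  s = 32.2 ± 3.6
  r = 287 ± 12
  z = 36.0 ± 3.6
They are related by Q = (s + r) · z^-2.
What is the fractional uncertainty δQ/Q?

0.204

Let u = s + r = 319. δu = √(δs² + δr²) = √(13.0 + 144) = 12.5, so δu/u = 0.0392.
Q is then a monomial in u, z:
δQ/Q = √((δu/u)² + (-2·δz/z)²) = √(0.00154 + 0.0400) = 0.204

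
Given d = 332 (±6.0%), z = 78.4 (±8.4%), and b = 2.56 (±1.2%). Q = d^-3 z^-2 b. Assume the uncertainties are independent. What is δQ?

Products/powers → add relative errors in quadrature, weighted by exponent:
  (-3·δd/d)² = (-3×0.0600)² = 0.0324;  (-2·δz/z)² = (-2×0.0840)² = 0.0282;  (1·δb/b)² = (1×0.0120)² = 0.000144
δQ/Q = √(0.0608) = 0.247
Q = 1.14e-11, so δQ = 0.247 × 1.14e-11 = 2.81e-12.

2.81e-12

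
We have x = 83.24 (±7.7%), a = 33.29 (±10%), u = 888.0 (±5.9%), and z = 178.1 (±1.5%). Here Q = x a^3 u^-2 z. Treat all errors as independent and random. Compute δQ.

Since Q is a product/quotient, work with relative uncertainties:
  (1·δx/x)² = (1×0.0770)² = 0.00593;  (3·δa/a)² = (3×0.100)² = 0.0900;  (-2·δu/u)² = (-2×0.0590)² = 0.0139;  (1·δz/z)² = (1×0.0150)² = 0.000225
δQ/Q = √(0.110) = 0.332
Q = 693.6, so δQ = 0.332 × 693.6 = 230.

230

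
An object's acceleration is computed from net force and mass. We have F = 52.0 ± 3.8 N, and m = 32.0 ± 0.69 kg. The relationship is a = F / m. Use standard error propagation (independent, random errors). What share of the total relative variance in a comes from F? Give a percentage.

(δa/a)² = (1·δF/F)² + (-1·δm/m)²
  F term: (1×0.0731)² = 0.00534
  m term: (-1×0.0216)² = 0.000465
Total = 0.00581. Share from F = 0.00534/0.00581 = 0.920.

92.0%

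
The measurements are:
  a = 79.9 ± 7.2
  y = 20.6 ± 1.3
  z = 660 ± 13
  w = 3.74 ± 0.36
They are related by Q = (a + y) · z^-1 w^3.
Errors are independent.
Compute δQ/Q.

0.298

Let u = a + y = 100. δu = √(δa² + δy²) = √(51.8 + 1.69) = 7.32, so δu/u = 0.0728.
Q is then a monomial in u, z, w:
δQ/Q = √((δu/u)² + (-1·δz/z)² + (3·δw/w)²) = √(0.00530 + 0.000388 + 0.0834) = 0.298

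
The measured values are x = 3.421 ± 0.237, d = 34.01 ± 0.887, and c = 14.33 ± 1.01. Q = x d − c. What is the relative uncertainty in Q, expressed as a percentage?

Let p = x·d = 116.3. δp/p = √((1·δx/x)² + (1·δd/d)²) = √(0.00480 + 0.000680) = 0.0740, so δp = 8.61.
Q = p − c: δQ = √(δp² + δc²) = √(74.2 + 1.02) = 8.67
Q = 102.0, so δQ/Q = 8.67/102.0 = 0.0850.

8.50%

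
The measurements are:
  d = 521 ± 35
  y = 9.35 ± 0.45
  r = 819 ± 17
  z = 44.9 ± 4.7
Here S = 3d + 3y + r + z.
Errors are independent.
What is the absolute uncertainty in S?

Sums and differences: (δS)² = Σ (cᵢ δxᵢ)².
  (3·δd)² = 11000;  (3·δy)² = 1.82;  (δr)² = 289;  (δz)² = 22.1
δS = √(11300) = 106

106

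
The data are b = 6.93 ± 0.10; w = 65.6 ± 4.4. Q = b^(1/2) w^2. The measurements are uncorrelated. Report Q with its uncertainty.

Relative error in a monomial: (δQ/Q)² = Σ (nᵢ · δxᵢ/xᵢ)².
  (½·δb/b)² = (0.5×0.0144)² = 5.21e-05;  (2·δw/w)² = (2×0.0671)² = 0.0180
δQ/Q = √(0.0180) = 0.134
Q = 11300, so δQ = 0.134 × 11300 = 1520.

11300 ± 1520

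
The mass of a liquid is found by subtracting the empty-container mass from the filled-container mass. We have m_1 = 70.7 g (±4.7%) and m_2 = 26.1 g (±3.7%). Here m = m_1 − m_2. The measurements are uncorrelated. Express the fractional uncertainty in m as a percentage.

7.76%

Sums and differences: (δm)² = Σ (cᵢ δxᵢ)².
  (δm_1)² = 11.0;  (δm_2)² = 0.933
δm = √(12.0) = 3.46 g
m = 44.6 g, so δm/m = 3.46/44.6 = 0.0776.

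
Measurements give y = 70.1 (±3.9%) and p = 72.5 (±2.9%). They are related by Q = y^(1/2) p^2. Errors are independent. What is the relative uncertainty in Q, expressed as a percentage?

6.12%

For a monomial Q ∝ y^(1/2), p^2, fractional errors add in quadrature:
  (½·δy/y)² = (0.5×0.0390)² = 0.000380;  (2·δp/p)² = (2×0.0290)² = 0.00336
δQ/Q = √(0.00374) = 0.0612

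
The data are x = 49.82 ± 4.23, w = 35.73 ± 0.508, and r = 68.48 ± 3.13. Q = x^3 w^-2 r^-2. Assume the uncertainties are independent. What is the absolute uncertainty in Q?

0.00562

For a monomial Q ∝ x^3, w^-2, r^-2, fractional errors add in quadrature:
  (3·δx/x)² = (3×0.0849)² = 0.0649;  (-2·δw/w)² = (-2×0.0142)² = 0.000809;  (-2·δr/r)² = (-2×0.0457)² = 0.00836
δQ/Q = √(0.0740) = 0.272
Q = 0.02065, so δQ = 0.272 × 0.02065 = 0.00562.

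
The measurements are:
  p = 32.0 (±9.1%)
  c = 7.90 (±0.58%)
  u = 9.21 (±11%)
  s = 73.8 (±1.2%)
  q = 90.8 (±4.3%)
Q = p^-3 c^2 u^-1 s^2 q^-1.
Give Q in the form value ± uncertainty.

0.0124 ± 0.00370

Since Q is a product/quotient, work with relative uncertainties:
  (-3·δp/p)² = (-3×0.0910)² = 0.0745;  (2·δc/c)² = (2×0.00580)² = 0.000135;  (-1·δu/u)² = (-1×0.110)² = 0.0121;  (2·δs/s)² = (2×0.0120)² = 0.000576;  (-1·δq/q)² = (-1×0.0430)² = 0.00185
δQ/Q = √(0.0892) = 0.299
Q = 0.0124, so δQ = 0.299 × 0.0124 = 0.00370.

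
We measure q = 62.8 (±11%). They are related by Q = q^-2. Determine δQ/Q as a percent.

22.0%

Q ∝ q^-2, so δQ/Q = |-2| · δq/q = 2 × 0.110 = 0.220.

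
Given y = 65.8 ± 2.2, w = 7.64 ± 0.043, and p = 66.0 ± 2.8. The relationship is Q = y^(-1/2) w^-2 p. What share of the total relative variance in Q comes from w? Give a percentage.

(δQ/Q)² = (−½·δy/y)² + (-2·δw/w)² + (1·δp/p)²
  y term: (-0.5×0.0334)² = 0.000279
  w term: (-2×0.00563)² = 0.000127
  p term: (1×0.0424)² = 0.00180
Total = 0.00221. Share from w = 0.000127/0.00221 = 0.0574.

5.74%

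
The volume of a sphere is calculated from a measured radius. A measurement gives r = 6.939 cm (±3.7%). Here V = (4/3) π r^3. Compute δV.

V is a product of powers, so relative uncertainties combine in quadrature:
  (3·δr/r)² = (3×0.0370)² = 0.0123
δV/V = √(0.0123) = 0.111
V = 1400 cm^3, so δV = 0.111 × 1400 = 155 cm^3.

155 cm^3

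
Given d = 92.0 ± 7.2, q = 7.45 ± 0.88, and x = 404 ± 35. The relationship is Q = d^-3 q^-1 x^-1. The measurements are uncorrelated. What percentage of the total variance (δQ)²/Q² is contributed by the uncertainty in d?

(δQ/Q)² = (-3·δd/d)² + (-1·δq/q)² + (-1·δx/x)²
  d term: (-3×0.0783)² = 0.0551
  q term: (-1×0.118)² = 0.0140
  x term: (-1×0.0866)² = 0.00751
Total = 0.0766. Share from d = 0.0551/0.0766 = 0.720.

72.0%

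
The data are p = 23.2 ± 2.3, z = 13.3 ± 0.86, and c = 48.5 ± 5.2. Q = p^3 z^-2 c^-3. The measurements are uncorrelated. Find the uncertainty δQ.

Relative error in a monomial: (δQ/Q)² = Σ (nᵢ · δxᵢ/xᵢ)².
  (3·δp/p)² = (3×0.0991)² = 0.0885;  (-2·δz/z)² = (-2×0.0647)² = 0.0167;  (-3·δc/c)² = (-3×0.107)² = 0.103
δQ/Q = √(0.209) = 0.457
Q = 0.000619, so δQ = 0.457 × 0.000619 = 0.000283.

0.000283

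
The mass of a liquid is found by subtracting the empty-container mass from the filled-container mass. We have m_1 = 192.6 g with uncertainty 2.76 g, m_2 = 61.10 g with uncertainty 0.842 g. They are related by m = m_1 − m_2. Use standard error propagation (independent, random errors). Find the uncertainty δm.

2.89 g

Each term contributes (cᵢ δxᵢ)² to (δm)²:
  (δm_1)² = 7.62;  (δm_2)² = 0.709
δm = √(8.33) = 2.89 g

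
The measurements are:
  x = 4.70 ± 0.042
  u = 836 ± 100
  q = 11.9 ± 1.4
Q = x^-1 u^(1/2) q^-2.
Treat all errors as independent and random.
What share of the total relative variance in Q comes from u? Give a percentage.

6.06%

(δQ/Q)² = (-1·δx/x)² + (½·δu/u)² + (-2·δq/q)²
  x term: (-1×0.00894)² = 7.99e-05
  u term: (0.5×0.120)² = 0.00358
  q term: (-2×0.118)² = 0.0554
Total = 0.0590. Share from u = 0.00358/0.0590 = 0.0606.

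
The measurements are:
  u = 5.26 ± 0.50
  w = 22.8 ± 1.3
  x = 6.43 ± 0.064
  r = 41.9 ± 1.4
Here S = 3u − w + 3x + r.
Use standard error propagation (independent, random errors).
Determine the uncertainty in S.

2.44

Sums and differences: (δS)² = Σ (cᵢ δxᵢ)².
  (3·δu)² = 2.25;  (δw)² = 1.69;  (3·δx)² = 0.0369;  (δr)² = 1.96
δS = √(5.94) = 2.44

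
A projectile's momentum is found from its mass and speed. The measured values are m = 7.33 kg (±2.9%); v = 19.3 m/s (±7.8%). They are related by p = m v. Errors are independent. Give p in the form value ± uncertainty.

Products/powers → add relative errors in quadrature, weighted by exponent:
  (1·δm/m)² = (1×0.0290)² = 0.000841;  (1·δv/v)² = (1×0.0780)² = 0.00608
δp/p = √(0.00692) = 0.0832
p = 141 kg·m/s, so δp = 0.0832 × 141 = 11.8 kg·m/s.

141 ± 11.8 kg·m/s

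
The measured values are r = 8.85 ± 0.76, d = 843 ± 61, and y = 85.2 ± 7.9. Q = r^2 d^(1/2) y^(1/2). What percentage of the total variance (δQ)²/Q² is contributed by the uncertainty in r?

89.5%

(δQ/Q)² = (2·δr/r)² + (½·δd/d)² + (½·δy/y)²
  r term: (2×0.0859)² = 0.0295
  d term: (0.5×0.0724)² = 0.00131
  y term: (0.5×0.0927)² = 0.00215
Total = 0.0330. Share from r = 0.0295/0.0330 = 0.895.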